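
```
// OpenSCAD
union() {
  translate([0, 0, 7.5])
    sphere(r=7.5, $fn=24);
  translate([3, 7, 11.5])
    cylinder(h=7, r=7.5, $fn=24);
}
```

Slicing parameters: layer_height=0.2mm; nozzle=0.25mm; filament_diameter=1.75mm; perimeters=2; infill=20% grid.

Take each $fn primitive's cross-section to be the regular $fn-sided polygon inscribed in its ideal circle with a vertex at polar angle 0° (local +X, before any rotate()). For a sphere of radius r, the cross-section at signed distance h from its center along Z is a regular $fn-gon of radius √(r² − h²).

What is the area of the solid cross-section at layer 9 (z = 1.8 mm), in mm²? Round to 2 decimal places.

73.79 mm²

At z = 1.8 mm: the sphere: section is a regular 24-gon, circumradius = √(r²−h²) = √(7.5²−5.7²) = 4.874 (area = (24/2)·4.874²·sin(360°/24) = 73.79 mm²); the cylinder at (3, 7) does not reach this height (z outside [11.5, 18.5]); Combining (union): only the r=7.5 sphere is present, so the union is just that shape — area = 73.79 mm². Overall, the cross-section is a single solid region. Net area = 73.79 mm².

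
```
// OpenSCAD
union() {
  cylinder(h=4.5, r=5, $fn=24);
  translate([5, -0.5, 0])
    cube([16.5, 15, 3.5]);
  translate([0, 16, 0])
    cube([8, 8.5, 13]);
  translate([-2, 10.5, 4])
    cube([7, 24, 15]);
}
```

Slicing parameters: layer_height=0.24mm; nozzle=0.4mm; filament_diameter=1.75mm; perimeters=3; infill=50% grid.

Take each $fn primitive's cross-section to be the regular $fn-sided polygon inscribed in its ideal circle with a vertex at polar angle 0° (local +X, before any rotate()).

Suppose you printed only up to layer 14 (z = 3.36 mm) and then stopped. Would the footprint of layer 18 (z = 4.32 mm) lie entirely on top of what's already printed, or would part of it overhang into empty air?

Compare the two slices. At z = 3.36: the cylinder: section is a regular 24-gon, circumradius r=5 (area = (24/2)·5.000²·sin(360°/24) = 77.65 mm²); the cube at (5, -0.5) is present — its section is the full 16.5×15 rectangle (area 247.50 mm²); the cube at (0, 16) (footprint 8×8.5) is included at this height (area 68.00 mm²); the cube at (-2, 10.5) does not reach this height (z outside [4, 19]); Merging all regions: the 3 present regions are separate (no shared area or edge), so areas and boundary lengths simply add and each stays a separate island — area = 393.15 mm². At z = 4.32: the r=5 cylinder gives a regular 24-gon of circumradius 5 (constant along its height) (area = (24/2)·5.000²·sin(360°/24) = 77.65 mm²); the cube at (5, -0.5) is absent (z outside [0, 3.5]); the cube at (0, 16) is present — its section is the full 8×8.5 rectangle (area 68.00 mm²); the 7×24 cube at (-2, 10.5) contributes its full rectangle (area 168.00 mm²); Combining (union): the regions partially overlap — summed areas 313.65 mm² minus the doubly-counted overlap 42.50 mm² gives 271.15 mm² — area = 271.15 mm². Checking containment: at z = 4.32 the cross-section extends beyond the z = 3.36 cross-section by about 125.50 mm².

part overhangs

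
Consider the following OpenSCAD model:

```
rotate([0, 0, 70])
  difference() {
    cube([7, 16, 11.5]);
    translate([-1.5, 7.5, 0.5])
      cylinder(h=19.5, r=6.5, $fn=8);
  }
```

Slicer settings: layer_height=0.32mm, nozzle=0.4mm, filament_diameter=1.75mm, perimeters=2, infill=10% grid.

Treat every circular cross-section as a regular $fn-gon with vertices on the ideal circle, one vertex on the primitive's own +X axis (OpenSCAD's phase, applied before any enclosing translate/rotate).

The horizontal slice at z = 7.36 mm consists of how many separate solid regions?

1

At z = 7.36 mm: the cube is present — its section is the full 7×16 rectangle; the r=6.5 cylinder at (-1.5, 7.5) gives a regular 8-gon of circumradius 6.5 (constant along its height); After the difference (first − rest): starting from the 7×16 cube, the r=6.5 cylinder at (-1.5, 7.5) partially overlaps it — only the 41.18 mm² overlap (of its 119.50 mm²) is removed, clipping the outline — 1 connected region; (rotated 70° about Z; rotation is an isometry so areas/perimeters/island counts are preserved). The result has 1 disconnected region.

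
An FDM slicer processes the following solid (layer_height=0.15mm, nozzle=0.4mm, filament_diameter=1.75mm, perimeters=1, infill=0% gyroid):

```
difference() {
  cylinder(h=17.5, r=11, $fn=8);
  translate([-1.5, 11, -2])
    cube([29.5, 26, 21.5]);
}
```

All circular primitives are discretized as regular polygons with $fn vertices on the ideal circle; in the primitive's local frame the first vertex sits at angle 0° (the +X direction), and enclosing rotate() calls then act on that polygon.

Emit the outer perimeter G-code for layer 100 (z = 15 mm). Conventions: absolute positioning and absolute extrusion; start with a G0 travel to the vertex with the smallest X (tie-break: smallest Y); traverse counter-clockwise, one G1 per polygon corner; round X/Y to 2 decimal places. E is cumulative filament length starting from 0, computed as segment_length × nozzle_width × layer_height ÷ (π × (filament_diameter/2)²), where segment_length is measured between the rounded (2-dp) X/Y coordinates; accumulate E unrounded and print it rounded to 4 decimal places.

At z = 15 mm: the r=11 cylinder contributes a regular 8-gon of circumradius 11; the 29.5×26 cube at (-1.5, 11) contributes its full rectangle; Subtracting the remaining from the first: starting from the r=11 cylinder, the 29.5×26 cube at (-1.5, 11) misses the remaining region (no effect) — 1 connected region. The outline is a single polygon with 8 vertices. Extrusion per mm of travel: 0.4 × 0.15 / (π × 0.875²) = 0.024945. Accumulating E over each segment gives final E = 1.6803.

G0 X-11.00 Y0.00 Z15.00
G1 X-7.78 Y-7.78 E0.2100
G1 X0.00 Y-11.00 E0.4201
G1 X7.78 Y-7.78 E0.6301
G1 X11.00 Y0.00 E0.8402
G1 X7.78 Y7.78 E1.0502
G1 X0.00 Y11.00 E1.2602
G1 X-7.78 Y7.78 E1.4703
G1 X-11.00 Y0.00 E1.6803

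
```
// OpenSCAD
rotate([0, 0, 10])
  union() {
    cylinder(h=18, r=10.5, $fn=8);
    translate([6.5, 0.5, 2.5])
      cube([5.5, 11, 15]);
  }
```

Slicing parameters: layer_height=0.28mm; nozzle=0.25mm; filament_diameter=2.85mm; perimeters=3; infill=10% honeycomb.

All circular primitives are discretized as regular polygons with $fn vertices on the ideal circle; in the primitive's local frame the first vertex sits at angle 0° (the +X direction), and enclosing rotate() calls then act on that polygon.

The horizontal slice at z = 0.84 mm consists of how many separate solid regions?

1

At z = 0.84 mm: the r=10.5 cylinder gives a regular 8-gon of circumradius 10.5 (constant along its height); the cube at (6.5, 0.5) is absent (z outside [2.5, 17.5]); Taking the union: only the r=10.5 cylinder is present, so the union is just that shape — 1 connected region; (rotated 10° about Z; rotation is an isometry so areas/perimeters/island counts are preserved). The result has 1 disconnected region.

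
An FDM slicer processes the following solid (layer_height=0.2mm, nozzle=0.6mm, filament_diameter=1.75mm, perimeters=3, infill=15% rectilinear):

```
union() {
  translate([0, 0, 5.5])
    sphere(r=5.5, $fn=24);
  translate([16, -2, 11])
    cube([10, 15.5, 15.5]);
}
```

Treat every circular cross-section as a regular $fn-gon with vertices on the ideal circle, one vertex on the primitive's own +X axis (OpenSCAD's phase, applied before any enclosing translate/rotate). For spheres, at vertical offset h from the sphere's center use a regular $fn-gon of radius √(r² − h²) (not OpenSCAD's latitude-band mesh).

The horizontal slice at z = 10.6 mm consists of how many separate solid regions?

1

At z = 10.6 mm: the sphere: section is a regular 24-gon, circumradius = √(r²−h²) = √(5.5²−5.1²) = 2.059; the cube at (16, -2) is not intersected at this z (z outside [11, 26.5]); Taking the union: only the r=5.5 sphere is present, so the union is just that shape — 1 connected region. The result has 1 disconnected region.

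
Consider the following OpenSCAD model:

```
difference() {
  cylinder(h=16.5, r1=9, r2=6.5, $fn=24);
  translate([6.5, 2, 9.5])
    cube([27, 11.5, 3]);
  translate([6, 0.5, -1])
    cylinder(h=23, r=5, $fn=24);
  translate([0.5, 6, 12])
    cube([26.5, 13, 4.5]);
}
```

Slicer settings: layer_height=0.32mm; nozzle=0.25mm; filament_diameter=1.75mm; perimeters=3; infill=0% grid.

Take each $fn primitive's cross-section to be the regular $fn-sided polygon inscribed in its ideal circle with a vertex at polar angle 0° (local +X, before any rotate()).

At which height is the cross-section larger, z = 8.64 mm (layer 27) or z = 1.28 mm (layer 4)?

layer 4 (z = 1.28 mm)

Layer 27 (z = 8.64): the cone (r1=9→r2=6.5) has section circumradius 7.691 here — a regular 24-gon (area = (24/2)·7.691²·sin(360°/24) = 183.71 mm²); the cube at (6.5, 2) is absent (z outside [9.5, 12.5]); the r=5 cylinder at (6, 0.5) contributes a regular 24-gon of circumradius 5 (area = (24/2)·5.000²·sin(360°/24) = 77.65 mm²); the cube at (0.5, 6) is absent (z outside [12, 16.5]); After the difference (first − rest): starting from the cone (183.71 mm²), the r=5 cylinder at (6, 0.5) partially overlaps it — only the 49.24 mm² overlap (of its 77.65 mm²) is removed, clipping the outline — area = 134.47 mm². So its area = 134.47 mm². Layer 4 (z = 1.28): the cone contributes a regular 24-gon of circumradius 8.806 (interpolated between r1=9 and r2=6.5 at t=0.078) (area = (24/2)·8.806²·sin(360°/24) = 240.85 mm²); the cube at (6.5, 2) does not reach this height (z outside [9.5, 12.5]); the cylinder at (6, 0.5): section is a regular 24-gon, circumradius r=5 (area = (24/2)·5.000²·sin(360°/24) = 77.65 mm²); the cube at (0.5, 6) is absent (z outside [12, 16.5]); Taking the first minus the rest: starting from the cone (240.85 mm²), the r=5 cylinder at (6, 0.5) partially overlaps it — only the 60.94 mm² overlap (of its 77.65 mm²) is removed, clipping the outline — area = 179.91 mm². So its area = 179.91 mm². Layer 4 is larger (179.91 vs 134.47 mm²).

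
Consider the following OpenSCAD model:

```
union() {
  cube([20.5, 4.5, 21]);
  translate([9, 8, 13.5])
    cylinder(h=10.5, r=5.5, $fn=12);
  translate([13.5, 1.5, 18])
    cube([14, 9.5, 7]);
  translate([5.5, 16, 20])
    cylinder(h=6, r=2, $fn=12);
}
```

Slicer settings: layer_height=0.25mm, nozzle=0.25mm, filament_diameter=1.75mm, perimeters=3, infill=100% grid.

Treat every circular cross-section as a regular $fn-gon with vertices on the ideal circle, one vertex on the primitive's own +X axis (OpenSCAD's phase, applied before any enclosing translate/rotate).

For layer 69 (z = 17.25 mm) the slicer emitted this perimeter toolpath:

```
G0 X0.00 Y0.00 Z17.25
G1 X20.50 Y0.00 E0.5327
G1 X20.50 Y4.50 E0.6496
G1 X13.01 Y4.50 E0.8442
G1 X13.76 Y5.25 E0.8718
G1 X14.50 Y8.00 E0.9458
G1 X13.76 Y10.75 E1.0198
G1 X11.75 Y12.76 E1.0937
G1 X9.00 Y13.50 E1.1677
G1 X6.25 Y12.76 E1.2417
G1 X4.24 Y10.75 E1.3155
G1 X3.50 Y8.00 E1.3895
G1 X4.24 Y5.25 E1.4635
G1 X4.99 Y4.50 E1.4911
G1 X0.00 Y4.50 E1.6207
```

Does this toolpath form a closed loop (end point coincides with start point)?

Start point (G0): (0.00, 0.00). End point (last G1): the path does not return to the start — open.

no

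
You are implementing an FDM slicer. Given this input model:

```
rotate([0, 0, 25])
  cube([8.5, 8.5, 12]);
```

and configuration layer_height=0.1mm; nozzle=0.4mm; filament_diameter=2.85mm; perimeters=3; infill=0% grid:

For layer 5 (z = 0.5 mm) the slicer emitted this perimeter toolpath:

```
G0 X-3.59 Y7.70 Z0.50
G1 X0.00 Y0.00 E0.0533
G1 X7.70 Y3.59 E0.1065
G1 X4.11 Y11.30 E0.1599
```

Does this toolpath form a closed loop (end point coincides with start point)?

Start point (G0): (-3.59, 7.70). End point (last G1): the path does not return to the start — open.

no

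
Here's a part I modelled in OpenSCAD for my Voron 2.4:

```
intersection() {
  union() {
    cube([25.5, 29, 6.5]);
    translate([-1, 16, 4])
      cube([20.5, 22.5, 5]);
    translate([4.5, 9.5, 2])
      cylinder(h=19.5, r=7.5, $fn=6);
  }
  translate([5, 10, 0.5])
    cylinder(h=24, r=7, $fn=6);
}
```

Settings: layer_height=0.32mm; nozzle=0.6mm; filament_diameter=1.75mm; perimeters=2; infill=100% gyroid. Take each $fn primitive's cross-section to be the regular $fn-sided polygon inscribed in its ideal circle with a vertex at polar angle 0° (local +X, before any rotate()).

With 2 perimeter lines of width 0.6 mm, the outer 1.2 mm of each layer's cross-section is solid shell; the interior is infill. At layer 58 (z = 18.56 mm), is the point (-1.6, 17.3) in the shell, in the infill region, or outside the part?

At z = 18.56 mm: the cube is not intersected at this z (z outside [0, 6.5]); the cube at (-1, 16) is absent (z outside [4, 9]); the cylinder at (4.5, 9.5): section is a regular 6-gon, circumradius r=7.5; Combining (union): only the r=7.5 cylinder at (4.5, 9.5) is present, so the union is just that shape — 1 connected region; the cylinder at (5, 10): section is a regular 6-gon, circumradius r=7; After intersecting: the r=7 cylinder at (5, 10) partially overlaps that combined region; clipping to the common part keeps 125.07 mm² — 1 connected region. Overall, the cross-section is a single solid region. The nearest boundary edge runs (-2.00, 10.00)→(1.46, 16.00); distance from the point to it = 3.30 mm. The point is not inside any of the regions above, so it lies outside the cross-section (3.30 mm from the nearest boundary).

outside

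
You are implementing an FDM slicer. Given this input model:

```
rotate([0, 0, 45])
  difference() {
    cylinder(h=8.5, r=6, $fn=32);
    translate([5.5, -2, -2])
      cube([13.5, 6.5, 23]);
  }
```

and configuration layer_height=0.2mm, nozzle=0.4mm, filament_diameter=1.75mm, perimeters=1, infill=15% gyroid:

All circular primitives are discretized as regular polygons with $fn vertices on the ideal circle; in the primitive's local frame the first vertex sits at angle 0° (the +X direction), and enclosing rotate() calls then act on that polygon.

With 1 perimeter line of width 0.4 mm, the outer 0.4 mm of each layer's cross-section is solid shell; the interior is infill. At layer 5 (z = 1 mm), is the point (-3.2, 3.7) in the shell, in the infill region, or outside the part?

infill

At z = 1 mm: the cylinder: section is a regular 32-gon, circumradius r=6; the 13.5×6.5 cube at (5.5, -2) contributes its full rectangle; After the difference (first − rest): starting from the r=6 cylinder, the 13.5×6.5 cube at (5.5, -2) partially overlaps it — only the 1.49 mm² overlap (of its 87.75 mm²) is removed, clipping the outline — 1 connected region; (whole slice rotated 45° about Z — lengths, areas and connectivity unchanged). Overall, the cross-section is a single solid region. Undo the 45° rotation: the query point maps to (0.354, 4.879) in the un-rotated model frame. The nearest boundary edge runs (0.00, 6.00)→(1.17, 5.88); distance from the point to it = 1.08 mm. The point is inside the cross-section and 1.08 mm from the nearest boundary — more than the 0.4 mm shell width (1 × 0.4), so it's in the infill interior.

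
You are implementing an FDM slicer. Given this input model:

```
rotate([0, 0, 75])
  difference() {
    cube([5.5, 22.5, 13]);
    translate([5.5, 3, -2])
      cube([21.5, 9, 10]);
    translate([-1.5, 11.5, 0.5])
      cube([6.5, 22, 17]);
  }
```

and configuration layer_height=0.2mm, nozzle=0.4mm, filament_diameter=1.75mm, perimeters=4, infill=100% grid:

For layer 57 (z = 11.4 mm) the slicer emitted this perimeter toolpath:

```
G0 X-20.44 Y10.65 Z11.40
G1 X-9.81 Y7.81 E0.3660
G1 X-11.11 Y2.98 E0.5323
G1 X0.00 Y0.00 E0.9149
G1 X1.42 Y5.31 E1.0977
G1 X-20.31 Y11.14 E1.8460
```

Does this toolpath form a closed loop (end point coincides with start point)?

Start point (G0): (-20.44, 10.65). End point (last G1): the path does not return to the start — open.

no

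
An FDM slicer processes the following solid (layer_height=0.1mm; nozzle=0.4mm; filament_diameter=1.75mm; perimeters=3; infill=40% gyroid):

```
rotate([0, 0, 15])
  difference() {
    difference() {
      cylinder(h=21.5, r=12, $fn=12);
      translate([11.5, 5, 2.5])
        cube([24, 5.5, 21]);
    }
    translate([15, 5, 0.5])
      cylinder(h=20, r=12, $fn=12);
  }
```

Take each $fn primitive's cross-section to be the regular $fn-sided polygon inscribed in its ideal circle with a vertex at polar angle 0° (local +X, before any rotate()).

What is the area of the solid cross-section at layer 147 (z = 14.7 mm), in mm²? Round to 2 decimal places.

At z = 14.7 mm: the r=12 cylinder gives a regular 12-gon of circumradius 12 (constant along its height) (area = (12/2)·12.000²·sin(360°/12) = 432.00 mm²); the cube at (11.5, 5) (footprint 24×5.5) is included at this height (area 132.00 mm²); After the difference (first − rest): starting from the r=12 cylinder (432.00 mm²), the 24×5.5 cube at (11.5, 5) misses the remaining region (no effect) — area = 432.00 mm²; the r=12 cylinder at (15, 5) gives a regular 12-gon of circumradius 12 (constant along its height) (area = (12/2)·12.000²·sin(360°/12) = 432.00 mm²); Subtracting the remaining from the first: starting from the result so far (432.00 mm²), the r=12 cylinder at (15, 5) partially overlaps it — only the 91.81 mm² overlap (of its 432.00 mm²) is removed, clipping the outline — area = 340.19 mm²; (whole slice rotated 15° about Z — lengths, areas and connectivity unchanged). Overall, the cross-section is a single solid region. Net area = 340.19 mm².

340.19 mm²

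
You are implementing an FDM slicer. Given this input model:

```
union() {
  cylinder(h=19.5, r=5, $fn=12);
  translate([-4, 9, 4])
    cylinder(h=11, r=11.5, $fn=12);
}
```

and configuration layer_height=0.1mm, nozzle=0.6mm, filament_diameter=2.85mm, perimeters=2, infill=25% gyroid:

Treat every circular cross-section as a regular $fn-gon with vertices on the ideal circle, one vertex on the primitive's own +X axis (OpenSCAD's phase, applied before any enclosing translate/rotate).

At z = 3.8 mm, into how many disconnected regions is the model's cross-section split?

1

At z = 3.8 mm: the r=5 cylinder gives a regular 12-gon of circumradius 5 (constant along its height); the cylinder at (-4, 9) is absent (z outside [4, 15]); Merging all regions: only the r=5 cylinder is present, so the union is just that shape — 1 connected region. The result has 1 disconnected region.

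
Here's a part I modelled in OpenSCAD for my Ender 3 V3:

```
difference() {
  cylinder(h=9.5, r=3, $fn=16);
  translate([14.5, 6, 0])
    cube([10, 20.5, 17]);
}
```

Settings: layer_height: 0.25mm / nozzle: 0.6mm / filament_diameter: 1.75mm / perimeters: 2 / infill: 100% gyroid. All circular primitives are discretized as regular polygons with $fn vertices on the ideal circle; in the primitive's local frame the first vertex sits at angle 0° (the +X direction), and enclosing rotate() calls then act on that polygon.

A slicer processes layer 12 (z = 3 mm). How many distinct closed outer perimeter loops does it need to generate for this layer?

1

At z = 3 mm: the r=3 cylinder gives a regular 16-gon of circumradius 3 (constant along its height); the 10×20.5 cube at (14.5, 6) contributes its full rectangle; Subtracting the remaining from the first: starting from the r=3 cylinder, the 10×20.5 cube at (14.5, 6) misses the remaining region (no effect) — 1 connected region. The result has 1 disconnected region.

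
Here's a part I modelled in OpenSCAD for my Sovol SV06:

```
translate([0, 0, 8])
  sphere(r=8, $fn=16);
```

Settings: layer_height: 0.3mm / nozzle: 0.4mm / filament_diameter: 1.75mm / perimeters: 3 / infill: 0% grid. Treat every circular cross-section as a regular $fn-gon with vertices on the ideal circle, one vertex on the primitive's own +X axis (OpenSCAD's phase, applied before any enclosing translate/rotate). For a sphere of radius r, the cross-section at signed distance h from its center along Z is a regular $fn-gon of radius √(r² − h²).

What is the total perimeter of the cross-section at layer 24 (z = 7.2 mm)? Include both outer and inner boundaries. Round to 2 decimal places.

At z = 7.2 mm: the r=8 sphere slices to a regular 16-gon of circumradius 7.960 (√(r²−h²) with h=0.8 from center) (perimeter = 2·16·7.960·sin(180°/16) = 49.69 mm). Overall, the cross-section is a single solid region. Total boundary length (outer) = 49.69 mm.

49.69 mm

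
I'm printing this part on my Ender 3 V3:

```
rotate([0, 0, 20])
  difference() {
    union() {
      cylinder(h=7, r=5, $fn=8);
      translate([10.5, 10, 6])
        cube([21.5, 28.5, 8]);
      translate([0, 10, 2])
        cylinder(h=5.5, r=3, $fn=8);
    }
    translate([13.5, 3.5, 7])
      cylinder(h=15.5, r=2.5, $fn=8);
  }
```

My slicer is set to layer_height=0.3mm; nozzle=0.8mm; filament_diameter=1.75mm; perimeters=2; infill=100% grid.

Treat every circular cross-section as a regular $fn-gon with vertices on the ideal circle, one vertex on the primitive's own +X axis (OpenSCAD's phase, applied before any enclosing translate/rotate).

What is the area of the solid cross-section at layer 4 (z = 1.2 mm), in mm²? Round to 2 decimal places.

70.71 mm²

At z = 1.2 mm: the r=5 cylinder contributes a regular 8-gon of circumradius 5 (area = (8/2)·5.000²·sin(360°/8) = 70.71 mm²); the cube at (10.5, 10) is absent (z outside [6, 14]); the cylinder at (0, 10) is absent (z outside [2, 7.5]); Taking the union: only the r=5 cylinder is present, so the union is just that shape — area = 70.71 mm²; the cylinder at (13.5, 3.5) is not intersected at this z (z outside [7, 22.5]); Taking the first minus the rest: none of the subtracted shapes is present at this height, so that combined region is unchanged — area = 70.71 mm²; (whole slice rotated 20° about Z — lengths, areas and connectivity unchanged). Overall, the cross-section is a single solid region. Net area = 70.71 mm².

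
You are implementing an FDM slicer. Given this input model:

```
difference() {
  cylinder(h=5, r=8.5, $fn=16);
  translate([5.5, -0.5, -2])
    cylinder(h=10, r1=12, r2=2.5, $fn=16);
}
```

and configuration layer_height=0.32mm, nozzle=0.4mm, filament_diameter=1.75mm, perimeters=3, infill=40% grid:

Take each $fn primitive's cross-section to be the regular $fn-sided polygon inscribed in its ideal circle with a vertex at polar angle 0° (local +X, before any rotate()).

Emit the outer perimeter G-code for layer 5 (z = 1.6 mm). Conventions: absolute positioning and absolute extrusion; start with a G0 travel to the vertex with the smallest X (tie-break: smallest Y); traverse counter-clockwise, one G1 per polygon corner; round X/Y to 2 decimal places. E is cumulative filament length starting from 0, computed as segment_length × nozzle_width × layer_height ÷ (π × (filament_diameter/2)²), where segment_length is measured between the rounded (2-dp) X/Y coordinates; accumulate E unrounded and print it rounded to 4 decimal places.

At z = 1.6 mm: the r=8.5 cylinder gives a regular 16-gon of circumradius 8.5 (constant along its height); the cone at (5.5, -0.5) contributes a regular 16-gon of circumradius 8.580 (interpolated between r1=12 and r2=2.5 at t=0.360); Taking the first minus the rest: starting from the r=8.5 cylinder, the cone at (5.5, -0.5) partially overlaps it — only the 131.83 mm² overlap (of its 225.37 mm²) is removed, clipping the outline — 1 connected region. The outline is a single polygon with 18 vertices. Extrusion per mm of travel: 0.4 × 0.32 / (π × 0.875²) = 0.053216. Accumulating E over each segment gives final E = 2.8137.

G0 X-8.50 Y0.00 Z1.60
G1 X-7.85 Y-3.25 E0.1764
G1 X-6.01 Y-6.01 E0.3529
G1 X-3.25 Y-7.85 E0.5294
G1 X0.00 Y-8.50 E0.7058
G1 X1.79 Y-8.14 E0.8030
G1 X-0.57 Y-6.57 E0.9538
G1 X-2.43 Y-3.78 E1.1323
G1 X-3.08 Y-0.50 E1.3102
G1 X-2.43 Y2.78 E1.4881
G1 X-0.57 Y5.57 E1.6666
G1 X2.22 Y7.43 E1.8450
G1 X3.51 Y7.68 E1.9150
G1 X3.25 Y7.85 E1.9315
G1 X0.00 Y8.50 E2.1079
G1 X-3.25 Y7.85 E2.2842
G1 X-6.01 Y6.01 E2.4608
G1 X-7.85 Y3.25 E2.6373
G1 X-8.50 Y0.00 E2.8137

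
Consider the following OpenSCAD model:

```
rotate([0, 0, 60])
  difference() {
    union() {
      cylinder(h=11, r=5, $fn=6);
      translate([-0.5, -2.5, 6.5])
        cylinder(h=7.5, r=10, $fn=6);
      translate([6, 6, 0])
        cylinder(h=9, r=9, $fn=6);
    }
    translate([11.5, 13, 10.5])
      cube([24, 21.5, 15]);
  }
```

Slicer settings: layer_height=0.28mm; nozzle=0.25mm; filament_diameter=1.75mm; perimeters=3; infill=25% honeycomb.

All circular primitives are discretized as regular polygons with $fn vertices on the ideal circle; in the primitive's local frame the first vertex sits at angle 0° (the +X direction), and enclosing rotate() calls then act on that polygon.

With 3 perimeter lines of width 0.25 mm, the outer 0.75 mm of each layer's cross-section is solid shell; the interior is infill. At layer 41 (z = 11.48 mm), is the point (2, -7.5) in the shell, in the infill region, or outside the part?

infill

At z = 11.48 mm: the cylinder is not intersected at this z (z outside [0, 11]); the cylinder at (-0.5, -2.5): section is a regular 6-gon, circumradius r=10; the cylinder at (6, 6) is not intersected at this z (z outside [0, 9]); Combining (union): only the r=10 cylinder at (-0.5, -2.5) is present, so the union is just that shape — 1 connected region; the cube at (11.5, 13) is present — its section is the full 24×21.5 rectangle; After the difference (first − rest): starting from the result so far, the 24×21.5 cube at (11.5, 13) misses the remaining region (no effect) — 1 connected region; (rotated 60° about Z; rotation is an isometry so areas/perimeters/island counts are preserved). Overall, the cross-section is a single solid region. Undo the 60° rotation: the query point maps to (-5.495, -5.482) in the un-rotated model frame. The nearest boundary edge runs (-5.50, -11.16)→(-10.50, -2.50); distance from the point to it = 2.84 mm. The point is inside the cross-section and 2.84 mm from the nearest boundary — more than the 0.75 mm shell width (3 × 0.25), so it's in the infill interior.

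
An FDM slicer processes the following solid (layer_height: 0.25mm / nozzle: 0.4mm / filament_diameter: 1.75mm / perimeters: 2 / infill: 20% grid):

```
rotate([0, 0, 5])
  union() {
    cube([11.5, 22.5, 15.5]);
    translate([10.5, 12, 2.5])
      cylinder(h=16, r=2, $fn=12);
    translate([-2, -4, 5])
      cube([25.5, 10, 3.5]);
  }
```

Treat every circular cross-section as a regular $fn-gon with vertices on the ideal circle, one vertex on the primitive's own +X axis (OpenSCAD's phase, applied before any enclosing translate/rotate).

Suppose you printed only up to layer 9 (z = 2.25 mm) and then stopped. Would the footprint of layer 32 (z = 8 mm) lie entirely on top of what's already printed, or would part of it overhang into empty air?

part overhangs

Compare the two slices. At z = 2.25: the cube (footprint 11.5×22.5) is included at this height (area 258.75 mm²); the cylinder at (10.5, 12) is not intersected at this z (z outside [2.5, 18.5]); the cube at (-2, -4) does not reach this height (z outside [5, 8.5]); Taking the union: only the 11.5×22.5 cube is present, so the union is just that shape — area = 258.75 mm²; (rotated 5° about Z; rotation is an isometry so areas/perimeters/island counts are preserved). At z = 8: the cube (footprint 11.5×22.5) is included at this height (area 258.75 mm²); the r=2 cylinder at (10.5, 12) contributes a regular 12-gon of circumradius 2 (area = (12/2)·2.000²·sin(360°/12) = 12.00 mm²); the cube at (-2, -4) (footprint 25.5×10) is included at this height (area 255.00 mm²); Merging all regions: the regions partially overlap — summed areas 525.75 mm² minus the doubly-counted overlap 78.73 mm² gives 447.02 mm² — area = 447.02 mm²; (rotated 5° about Z; rotation is an isometry so areas/perimeters/island counts are preserved). Checking containment: at z = 8 the cross-section extends beyond the z = 2.25 cross-section by about 188.27 mm².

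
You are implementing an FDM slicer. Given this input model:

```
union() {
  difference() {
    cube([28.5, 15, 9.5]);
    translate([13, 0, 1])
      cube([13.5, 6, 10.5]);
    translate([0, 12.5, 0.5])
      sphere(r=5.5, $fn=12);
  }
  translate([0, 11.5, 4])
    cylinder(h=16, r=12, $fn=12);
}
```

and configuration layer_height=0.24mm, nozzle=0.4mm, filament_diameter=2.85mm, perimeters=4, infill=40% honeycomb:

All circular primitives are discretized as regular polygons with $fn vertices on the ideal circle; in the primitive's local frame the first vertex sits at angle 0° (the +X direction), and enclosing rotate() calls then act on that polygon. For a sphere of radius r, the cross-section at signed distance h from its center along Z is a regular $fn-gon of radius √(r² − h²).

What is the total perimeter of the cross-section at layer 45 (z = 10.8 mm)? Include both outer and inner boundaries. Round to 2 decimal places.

74.54 mm

At z = 10.8 mm: the cube is not intersected at this z (z outside [0, 9.5]); the cube at (13, 0) (footprint 13.5×6) is included at this height (perimeter 39.00 mm); the sphere at (0, 12.5) does not reach this height (|z−center|=10.300 > r=5.5); Taking the first minus the rest: the first operand is absent here, so nothing remains; the r=12 cylinder at (0, 11.5) contributes a regular 12-gon of circumradius 12 (perimeter = 2·12·12.000·sin(180°/12) = 74.54 mm); Merging all regions: only the r=12 cylinder at (0, 11.5) is present, so the union is just that shape — boundary = 74.54 mm. Overall, the cross-section is a single solid region. Total boundary length (outer) = 74.54 mm.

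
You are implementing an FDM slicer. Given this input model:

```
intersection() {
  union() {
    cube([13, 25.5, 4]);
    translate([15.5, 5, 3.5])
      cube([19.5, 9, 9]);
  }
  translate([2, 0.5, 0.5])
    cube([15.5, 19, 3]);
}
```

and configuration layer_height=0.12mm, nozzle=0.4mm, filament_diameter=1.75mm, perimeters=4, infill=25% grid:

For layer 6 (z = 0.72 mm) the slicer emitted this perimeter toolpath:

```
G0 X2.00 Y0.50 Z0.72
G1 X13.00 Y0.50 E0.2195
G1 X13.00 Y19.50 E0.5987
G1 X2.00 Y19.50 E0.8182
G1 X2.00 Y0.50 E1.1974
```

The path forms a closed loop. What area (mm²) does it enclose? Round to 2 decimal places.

Apply the shoelace formula to the sequence of (X, Y) vertices; enclosed area = 209.00 mm².

209.00 mm²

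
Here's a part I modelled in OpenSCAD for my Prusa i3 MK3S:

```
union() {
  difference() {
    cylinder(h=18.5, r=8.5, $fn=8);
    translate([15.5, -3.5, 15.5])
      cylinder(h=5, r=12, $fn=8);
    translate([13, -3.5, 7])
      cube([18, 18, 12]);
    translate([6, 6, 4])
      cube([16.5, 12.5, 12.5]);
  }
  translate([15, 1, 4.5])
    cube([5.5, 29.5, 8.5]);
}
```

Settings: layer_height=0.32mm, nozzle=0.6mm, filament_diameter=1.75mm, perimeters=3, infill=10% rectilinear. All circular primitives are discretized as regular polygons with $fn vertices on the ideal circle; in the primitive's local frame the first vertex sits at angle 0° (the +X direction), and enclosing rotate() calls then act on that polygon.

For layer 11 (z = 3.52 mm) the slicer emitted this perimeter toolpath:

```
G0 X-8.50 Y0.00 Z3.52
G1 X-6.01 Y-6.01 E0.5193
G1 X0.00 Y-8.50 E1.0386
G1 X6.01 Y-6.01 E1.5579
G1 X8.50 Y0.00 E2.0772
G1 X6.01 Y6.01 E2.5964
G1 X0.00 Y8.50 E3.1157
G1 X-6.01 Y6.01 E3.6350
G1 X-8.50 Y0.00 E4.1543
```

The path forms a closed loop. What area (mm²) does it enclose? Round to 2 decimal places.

Apply the shoelace formula to the sequence of (X, Y) vertices; enclosed area = 204.34 mm².

204.34 mm²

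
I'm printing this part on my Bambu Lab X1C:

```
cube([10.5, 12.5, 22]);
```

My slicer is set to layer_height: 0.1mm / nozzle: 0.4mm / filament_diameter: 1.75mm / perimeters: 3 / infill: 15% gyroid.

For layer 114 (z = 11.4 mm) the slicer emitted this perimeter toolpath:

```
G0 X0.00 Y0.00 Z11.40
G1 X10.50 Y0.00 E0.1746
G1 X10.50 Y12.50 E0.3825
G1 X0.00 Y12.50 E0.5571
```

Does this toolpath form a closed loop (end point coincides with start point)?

no

Start point (G0): (0.00, 0.00). End point (last G1): the path does not return to the start — open.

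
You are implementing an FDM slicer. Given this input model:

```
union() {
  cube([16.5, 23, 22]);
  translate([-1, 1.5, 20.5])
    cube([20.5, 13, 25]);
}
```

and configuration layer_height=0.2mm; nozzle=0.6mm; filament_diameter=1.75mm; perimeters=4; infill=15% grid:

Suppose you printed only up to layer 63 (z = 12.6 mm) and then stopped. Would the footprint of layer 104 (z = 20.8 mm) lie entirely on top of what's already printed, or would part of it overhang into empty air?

Compare the two slices. At z = 12.6: the cube (footprint 16.5×23) is included at this height (area 379.50 mm²); the cube at (-1, 1.5) does not reach this height (z outside [20.5, 45.5]); Combining (union): only the 16.5×23 cube is present, so the union is just that shape — area = 379.50 mm². At z = 20.8: the cube is present — its section is the full 16.5×23 rectangle (area 379.50 mm²); the cube at (-1, 1.5) is present — its section is the full 20.5×13 rectangle (area 266.50 mm²); Merging all regions: the regions partially overlap — summed areas 646.00 mm² minus the doubly-counted overlap 214.50 mm² gives 431.50 mm² — area = 431.50 mm². Checking containment: at z = 20.8 the cross-section extends beyond the z = 12.6 cross-section by about 52.00 mm².

part overhangs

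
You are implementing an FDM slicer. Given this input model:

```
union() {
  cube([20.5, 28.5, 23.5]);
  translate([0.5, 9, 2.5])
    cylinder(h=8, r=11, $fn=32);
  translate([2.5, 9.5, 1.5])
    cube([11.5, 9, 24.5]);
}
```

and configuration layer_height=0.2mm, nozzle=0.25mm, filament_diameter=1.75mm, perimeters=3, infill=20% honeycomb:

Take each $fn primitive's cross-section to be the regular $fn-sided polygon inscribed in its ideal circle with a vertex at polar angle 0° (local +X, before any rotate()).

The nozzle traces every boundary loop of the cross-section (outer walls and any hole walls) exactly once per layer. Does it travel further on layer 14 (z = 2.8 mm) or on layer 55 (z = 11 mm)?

layer 14 (z = 2.8 mm)

Layer 14 (z = 2.8): the 20.5×28.5 cube contributes its full rectangle (perimeter 98.00 mm); the cylinder at (0.5, 9): section is a regular 32-gon, circumradius r=11 (perimeter = 2·32·11.000·sin(180°/32) = 69.00 mm); the 11.5×9 cube at (2.5, 9.5) contributes its full rectangle (perimeter 41.00 mm); Merging all regions: the regions partially overlap (shared area 293.97 mm²), so the edge portions inside another operand are dropped and the merged outline is re-measured after clipping — boundary = 111.96 mm. So its perimeter = 111.96 mm. Layer 55 (z = 11): the cube (footprint 20.5×28.5) is included at this height (perimeter 98.00 mm); the cylinder at (0.5, 9) is not intersected at this z (z outside [2.5, 10.5]); the cube at (2.5, 9.5) is present — its section is the full 11.5×9 rectangle (perimeter 41.00 mm); Combining (union): the 11.5×9 cube at (2.5, 9.5) lies entirely inside the 20.5×28.5 cube, so the union is just the 20.5×28.5 cube — boundary = 98.00 mm. So its perimeter = 98.00 mm. Layer 14 is larger (111.96 vs 98.00 mm).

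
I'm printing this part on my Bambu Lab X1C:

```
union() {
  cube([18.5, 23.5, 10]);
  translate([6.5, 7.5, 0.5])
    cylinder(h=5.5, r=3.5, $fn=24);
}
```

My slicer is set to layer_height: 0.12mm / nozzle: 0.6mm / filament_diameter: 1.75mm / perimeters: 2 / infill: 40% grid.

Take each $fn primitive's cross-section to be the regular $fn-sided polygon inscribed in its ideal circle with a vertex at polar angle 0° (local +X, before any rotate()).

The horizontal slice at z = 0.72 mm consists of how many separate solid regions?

1

At z = 0.72 mm: the 18.5×23.5 cube contributes its full rectangle; the r=3.5 cylinder at (6.5, 7.5) gives a regular 24-gon of circumradius 3.5 (constant along its height); Taking the union: the r=3.5 cylinder at (6.5, 7.5) lies entirely inside the 18.5×23.5 cube, so the union is just the 18.5×23.5 cube — 1 connected region. The result has 1 disconnected region.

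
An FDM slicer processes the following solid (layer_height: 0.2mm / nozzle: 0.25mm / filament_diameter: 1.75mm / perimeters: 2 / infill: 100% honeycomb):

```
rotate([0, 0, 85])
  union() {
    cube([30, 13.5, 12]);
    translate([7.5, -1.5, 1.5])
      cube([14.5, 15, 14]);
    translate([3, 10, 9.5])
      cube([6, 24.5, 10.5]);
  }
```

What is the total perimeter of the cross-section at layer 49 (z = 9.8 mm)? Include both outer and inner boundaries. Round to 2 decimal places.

At z = 9.8 mm: the 30×13.5 cube contributes its full rectangle (perimeter 87.00 mm); the cube at (7.5, -1.5) (footprint 14.5×15) is included at this height (perimeter 59.00 mm); the 6×24.5 cube at (3, 10) contributes its full rectangle (perimeter 61.00 mm); Taking the union: the regions partially overlap (shared area 216.75 mm²), so the edge portions inside another operand are dropped and the merged outline is re-measured after clipping — boundary = 132.00 mm; (rotated 85° about Z; rotation is an isometry so areas/perimeters/island counts are preserved). Overall, the cross-section is a single solid region. Total boundary length (outer) = 132.00 mm.

132.00 mm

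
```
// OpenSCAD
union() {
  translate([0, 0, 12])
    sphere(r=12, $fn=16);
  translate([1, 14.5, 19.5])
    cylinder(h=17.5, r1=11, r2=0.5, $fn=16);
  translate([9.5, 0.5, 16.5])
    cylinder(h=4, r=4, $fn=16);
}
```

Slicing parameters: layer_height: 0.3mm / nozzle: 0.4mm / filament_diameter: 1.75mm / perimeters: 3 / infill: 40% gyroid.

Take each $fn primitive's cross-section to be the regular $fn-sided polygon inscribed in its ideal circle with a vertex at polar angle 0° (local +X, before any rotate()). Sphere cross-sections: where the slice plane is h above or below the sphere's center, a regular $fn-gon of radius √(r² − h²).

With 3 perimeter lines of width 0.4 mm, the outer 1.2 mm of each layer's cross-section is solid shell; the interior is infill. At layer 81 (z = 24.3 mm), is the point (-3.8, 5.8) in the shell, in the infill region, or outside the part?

outside

At z = 24.3 mm: the sphere is absent (|z−center|=12.300 > r=12); the cone at (1, 14.5) (r1=11→r2=0.5) has section circumradius 8.120 here — a regular 16-gon; the cylinder at (9.5, 0.5) does not reach this height (z outside [16.5, 20.5]); Combining (union): only the cone at (1, 14.5) is present, so the union is just that shape — 1 connected region. Overall, the cross-section is a single solid region. The nearest boundary edge runs (-4.74, 8.76)→(-2.11, 7.00); distance from the point to it = 1.94 mm. The point is not inside any of the regions above, so it lies outside the cross-section (1.94 mm from the nearest boundary).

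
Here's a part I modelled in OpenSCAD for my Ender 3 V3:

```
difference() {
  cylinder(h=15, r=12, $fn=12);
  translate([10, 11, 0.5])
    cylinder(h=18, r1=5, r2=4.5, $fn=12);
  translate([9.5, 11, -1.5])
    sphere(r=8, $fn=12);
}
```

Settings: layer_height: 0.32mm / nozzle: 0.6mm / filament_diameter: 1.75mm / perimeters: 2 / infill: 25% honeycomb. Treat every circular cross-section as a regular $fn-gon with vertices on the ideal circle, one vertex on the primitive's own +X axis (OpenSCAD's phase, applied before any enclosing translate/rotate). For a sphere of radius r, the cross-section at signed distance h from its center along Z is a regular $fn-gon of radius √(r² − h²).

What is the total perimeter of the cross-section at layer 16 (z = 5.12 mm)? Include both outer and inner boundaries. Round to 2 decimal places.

At z = 5.12 mm: the r=12 cylinder contributes a regular 12-gon of circumradius 12 (perimeter = 2·12·12.000·sin(180°/12) = 74.54 mm); the cone at (10, 11) (r1=5→r2=4.5) has section circumradius 4.872 here — a regular 12-gon (perimeter = 2·12·4.872·sin(180°/12) = 30.26 mm); the r=8 sphere at (9.5, 11) slices to a regular 12-gon of circumradius 4.492 (√(r²−h²) with h=6.62 from center) (perimeter = 2·12·4.492·sin(180°/12) = 27.90 mm); Taking the first minus the rest: starting from the r=12 cylinder, the cone at (10, 11) partially overlaps it — only the 6.99 mm² overlap (of its 71.20 mm²) is removed, clipping the outline; the r=8 sphere at (9.5, 11) partially overlaps it — only the 0.23 mm² overlap (of its 60.53 mm²) is removed, clipping the outline — boundary = 75.13 mm. Overall, the cross-section is a single solid region. Total boundary length (outer) = 75.13 mm.

75.13 mm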